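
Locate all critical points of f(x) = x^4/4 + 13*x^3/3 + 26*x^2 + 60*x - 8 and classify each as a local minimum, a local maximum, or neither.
f'(x) = x^3 + 13*x^2 + 52*x + 60

Solve f'(x) = 0:
  Factor: x^3 + 13*x^2 + 52*x + 60 = (x + 2)*(x + 5)*(x + 6) = 0.
  ⇒ x = -6, -5, -2

f''(x) = 3*x^2 + 26*x + 52
Second-derivative test at each critical point:
  f''(-6) = 4 > 0 → local minimum
  f''(-5) = -3 < 0 → local maximum
  f''(-2) = 12 > 0 → local minimum

Critical points: x = -6 (local minimum); x = -5 (local maximum); x = -2 (local minimum)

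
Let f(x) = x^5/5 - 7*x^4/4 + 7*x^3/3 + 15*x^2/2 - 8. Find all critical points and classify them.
f'(x) = x*(x^3 - 7*x^2 + 7*x + 15)

Solve f'(x) = 0:
  Factor: x^4 - 7*x^3 + 7*x^2 + 15*x = x*(x - 5)*(x - 3)*(x + 1) = 0.
  ⇒ x = -1, 0, 3, 5

f''(x) = 4*x^3 - 21*x^2 + 14*x + 15
Second-derivative test at each critical point:
  f''(-1) = -24 < 0 → local maximum
  f''(0) = 15 > 0 → local minimum
  f''(3) = -24 < 0 → local maximum
  f''(5) = 60 > 0 → local minimum

Critical points: x = -1 (local maximum); x = 0 (local minimum); x = 3 (local maximum); x = 5 (local minimum)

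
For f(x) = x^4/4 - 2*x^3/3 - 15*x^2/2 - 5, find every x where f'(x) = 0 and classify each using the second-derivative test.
f'(x) = x*(x^2 - 2*x - 15)

Solve f'(x) = 0:
  Factor: x^3 - 2*x^2 - 15*x = x*(x - 5)*(x + 3) = 0.
  ⇒ x = -3, 0, 5

f''(x) = 3*x^2 - 4*x - 15
Second-derivative test at each critical point:
  f''(-3) = 24 > 0 → local minimum
  f''(0) = -15 < 0 → local maximum
  f''(5) = 40 > 0 → local minimum

Critical points: x = -3 (local minimum); x = 0 (local maximum); x = 5 (local minimum)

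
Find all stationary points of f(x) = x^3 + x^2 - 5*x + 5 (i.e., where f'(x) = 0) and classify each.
f'(x) = 3*x^2 + 2*x - 5

Solve f'(x) = 0:
  Factor: 3*x^2 + 2*x - 5 = (x - 1)*(3*x + 5) = 0.
  ⇒ x = -5/3, 1

f''(x) = 6*x + 2
Second-derivative test at each critical point:
  f''(-5/3) = -8 < 0 → local maximum
  f''(1) = 8 > 0 → local minimum

Critical points: x = -5/3 (local maximum); x = 1 (local minimum)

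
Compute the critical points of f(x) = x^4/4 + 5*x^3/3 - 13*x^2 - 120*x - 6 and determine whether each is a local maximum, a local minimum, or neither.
f'(x) = x^3 + 5*x^2 - 26*x - 120

Solve f'(x) = 0:
  Factor: x^3 + 5*x^2 - 26*x - 120 = (x - 5)*(x + 4)*(x + 6) = 0.
  ⇒ x = -6, -4, 5

f''(x) = 3*x^2 + 10*x - 26
Second-derivative test at each critical point:
  f''(-6) = 22 > 0 → local minimum
  f''(-4) = -18 < 0 → local maximum
  f''(5) = 99 > 0 → local minimum

Critical points: x = -6 (local minimum); x = -4 (local maximum); x = 5 (local minimum)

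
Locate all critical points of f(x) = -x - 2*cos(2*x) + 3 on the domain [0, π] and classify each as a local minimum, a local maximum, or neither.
f'(x) = 4*sin(2*x) - 1

Solve f'(x) = 0 on [0, π]:
  f'(x) = 0 ⇔ sin(2*x) = 1/4, i.e. 2*x = arcsin(1/4) + 2nπ or 2*x = π − arcsin(1/4) + 2nπ; keep the solutions lying in [0, π].
  ⇒ x = asin(1/4)/2 ≈ 0.1263, -asin(1/4)/2 + pi/2 ≈ 1.4445

f''(x) = 8*cos(2*x)
Second-derivative test at each critical point:
  f''(0.1263) = 7.7460 > 0 → local minimum
  f''(1.4445) = -7.7460 < 0 → local maximum

Critical points: x = asin(1/4)/2 ≈ 0.1263 (local minimum); x = -asin(1/4)/2 + pi/2 ≈ 1.4445 (local maximum)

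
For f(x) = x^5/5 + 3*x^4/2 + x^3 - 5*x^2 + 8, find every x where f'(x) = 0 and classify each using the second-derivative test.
f'(x) = x*(x^3 + 6*x^2 + 3*x - 10)

Solve f'(x) = 0:
  Factor: x^4 + 6*x^3 + 3*x^2 - 10*x = x*(x - 1)*(x + 2)*(x + 5) = 0.
  ⇒ x = -5, -2, 0, 1

f''(x) = 4*x^3 + 18*x^2 + 6*x - 10
Second-derivative test at each critical point:
  f''(-5) = -90 < 0 → local maximum
  f''(-2) = 18 > 0 → local minimum
  f''(0) = -10 < 0 → local maximum
  f''(1) = 18 > 0 → local minimum

Critical points: x = -5 (local maximum); x = -2 (local minimum); x = 0 (local maximum); x = 1 (local minimum)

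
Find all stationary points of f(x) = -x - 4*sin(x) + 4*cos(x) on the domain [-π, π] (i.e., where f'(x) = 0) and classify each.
f'(x) = -4*sqrt(2)*sin(x + pi/4) - 1

Solve f'(x) = 0 on [-π, π]:
  f'(x) = 0 ⇔ -4*sin(x) - 4*cos(x) = 1. Write the left side as R·cos(x + φ) with R = √((-4)² + 4²) = 4*sqrt(2), cos φ = -sqrt(2)/2, sin φ = sqrt(2)/2; then cos(x + φ) = sqrt(2)/8. Solve for x and keep the solutions lying in [-π, π].
  ⇒ x = atan((-sqrt(31) - 1)/(-1 + sqrt(31))) ≈ -0.9631, atan((-1 + sqrt(31))/(-sqrt(31) - 1)) + pi ≈ 2.5339

f''(x) = -4*sqrt(2)*cos(x + pi/4)
Second-derivative test at each critical point:
  f''(-0.9631) = -5.5678 < 0 → local maximum
  f''(2.5339) = 5.5678 > 0 → local minimum

Critical points: x = atan((-sqrt(31) - 1)/(-1 + sqrt(31))) ≈ -0.9631 (local maximum); x = atan((-1 + sqrt(31))/(-sqrt(31) - 1)) + pi ≈ 2.5339 (local minimum)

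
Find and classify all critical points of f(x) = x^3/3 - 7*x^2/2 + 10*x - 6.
f'(x) = x^2 - 7*x + 10

Solve f'(x) = 0:
  Factor: x^2 - 7*x + 10 = (x - 5)*(x - 2) = 0.
  ⇒ x = 2, 5

f''(x) = 2*x - 7
Second-derivative test at each critical point:
  f''(2) = -3 < 0 → local maximum
  f''(5) = 3 > 0 → local minimum

Critical points: x = 2 (local maximum); x = 5 (local minimum)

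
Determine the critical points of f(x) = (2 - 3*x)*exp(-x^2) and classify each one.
f'(x) = (2*x*(3*x - 2) - 3)*exp(-x^2)

Solve f'(x) = 0:
  f'(x) = (6*x^2 - 4*x - 3)·exp(-x^2) and exp(-x^2) > 0 for every x, so f'(x) = 0 ⇔ 6*x^2 - 4*x - 3 = 0.
  6*x^2 - 4*x - 3 = 0 has no rational roots; quadratic formula: x = (4 ± √88)/12.
  ⇒ x = 1/3 - sqrt(22)/6 ≈ -0.4484, 1/3 + sqrt(22)/6 ≈ 1.1151

f''(x) = 2*(2*x^2*(2 - 3*x) + 9*x - 2)*exp(-x^2)
Second-derivative test at each critical point:
  f''(-0.4484) = -7.6722 < 0 → local maximum
  f''(1.1151) = 2.7055 > 0 → local minimum

Critical points: x = 1/3 - sqrt(22)/6 ≈ -0.4484 (local maximum); x = 1/3 + sqrt(22)/6 ≈ 1.1151 (local minimum)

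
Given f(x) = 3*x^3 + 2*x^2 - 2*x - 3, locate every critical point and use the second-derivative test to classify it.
f'(x) = 9*x^2 + 4*x - 2

Solve f'(x) = 0:
  9*x^2 + 4*x - 2 = 0 has no rational roots; quadratic formula: x = (-4 ± √88)/18.
  ⇒ x = -sqrt(22)/9 - 2/9 ≈ -0.7434, -2/9 + sqrt(22)/9 ≈ 0.2989

f''(x) = 18*x + 4
Second-derivative test at each critical point:
  f''(-0.7434) = -9.3808 < 0 → local maximum
  f''(0.2989) = 9.3808 > 0 → local minimum

Critical points: x = -sqrt(22)/9 - 2/9 ≈ -0.7434 (local maximum); x = -2/9 + sqrt(22)/9 ≈ 0.2989 (local minimum)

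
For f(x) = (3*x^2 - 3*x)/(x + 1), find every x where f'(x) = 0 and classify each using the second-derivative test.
f'(x) = 3*(x^2 + 2*x - 1)/(x^2 + 2*x + 1)

Solve f'(x) = 0:
  f'(x) = 3*(x^2 + 2*x - 1)/(x + 1)^2; the denominator is positive wherever f is defined, so f'(x) = 0 ⇔ 3*x^2 + 6*x - 3 = 0.
  Factor: 3*x^2 + 6*x - 3 = 3*(x^2 + 2*x - 1); x^2 + 2*x - 1 = 0 has no rational roots; quadratic formula: x = (-2 ± √8)/2.
  ⇒ x = -sqrt(2) - 1 ≈ -2.4142, -1 + sqrt(2) ≈ 0.4142

f''(x) = 12/(x^3 + 3*x^2 + 3*x + 1)
Second-derivative test at each critical point:
  f''(-2.4142) = -4.2426 < 0 → local maximum
  f''(0.4142) = 4.2426 > 0 → local minimum

Critical points: x = -sqrt(2) - 1 ≈ -2.4142 (local maximum); x = -1 + sqrt(2) ≈ 0.4142 (local minimum)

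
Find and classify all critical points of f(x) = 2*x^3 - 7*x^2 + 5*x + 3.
f'(x) = 6*x^2 - 14*x + 5

Solve f'(x) = 0:
  6*x^2 - 14*x + 5 = 0 has no rational roots; quadratic formula: x = (14 ± √76)/12.
  ⇒ x = 7/6 - sqrt(19)/6 ≈ 0.4402, sqrt(19)/6 + 7/6 ≈ 1.8931

f''(x) = 12*x - 14
Second-derivative test at each critical point:
  f''(0.4402) = -8.7178 < 0 → local maximum
  f''(1.8931) = 8.7178 > 0 → local minimum

Critical points: x = 7/6 - sqrt(19)/6 ≈ 0.4402 (local maximum); x = sqrt(19)/6 + 7/6 ≈ 1.8931 (local minimum)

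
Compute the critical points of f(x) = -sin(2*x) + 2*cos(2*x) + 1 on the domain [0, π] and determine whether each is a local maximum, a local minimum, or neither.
f'(x) = -4*sin(2*x) - 2*cos(2*x)

Solve f'(x) = 0 on [0, π]:
  f'(x) = 0 ⇔ -cos(2*x) = 2*sin(2*x) ⇔ tan(2*x) = -1/2, i.e. 2*x = arctan(-1/2) + nπ; keep the solutions lying in [0, π].
  ⇒ x = -atan(1/2)/2 + pi/2 ≈ 1.3390, pi - atan(1/2)/2 ≈ 2.9098

f''(x) = 4*sin(2*x) - 8*cos(2*x)
Second-derivative test at each critical point:
  f''(1.3390) = 8.9443 > 0 → local minimum
  f''(2.9098) = -8.9443 < 0 → local maximum

Critical points: x = -atan(1/2)/2 + pi/2 ≈ 1.3390 (local minimum); x = pi - atan(1/2)/2 ≈ 2.9098 (local maximum)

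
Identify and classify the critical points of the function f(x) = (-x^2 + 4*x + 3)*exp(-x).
f'(x) = (x^2 - 6*x + 1)*exp(-x)

Solve f'(x) = 0:
  f'(x) = (x^2 - 6*x + 1)·exp(-x) and exp(-x) > 0 for every x, so f'(x) = 0 ⇔ x^2 - 6*x + 1 = 0.
  x^2 - 6*x + 1 = 0 has no rational roots; quadratic formula: x = (6 ± √32)/2.
  ⇒ x = 3 - 2*sqrt(2) ≈ 0.1716, 2*sqrt(2) + 3 ≈ 5.8284

f''(x) = (-x^2 + 8*x - 7)*exp(-x)
Second-derivative test at each critical point:
  f''(0.1716) = -4.7650 < 0 → local maximum
  f''(5.8284) = 0.0166 > 0 → local minimum

Critical points: x = 3 - 2*sqrt(2) ≈ 0.1716 (local maximum); x = 2*sqrt(2) + 3 ≈ 5.8284 (local minimum)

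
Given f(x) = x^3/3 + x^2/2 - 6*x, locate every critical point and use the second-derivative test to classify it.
f'(x) = x^2 + x - 6

Solve f'(x) = 0:
  Factor: x^2 + x - 6 = (x - 2)*(x + 3) = 0.
  ⇒ x = -3, 2

f''(x) = 2*x + 1
Second-derivative test at each critical point:
  f''(-3) = -5 < 0 → local maximum
  f''(2) = 5 > 0 → local minimum

Critical points: x = -3 (local maximum); x = 2 (local minimum)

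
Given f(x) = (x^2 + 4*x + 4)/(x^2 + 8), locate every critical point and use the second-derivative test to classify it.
f'(x) = 4*(-x^2 + 2*x + 8)/(x^4 + 16*x^2 + 64)

Solve f'(x) = 0:
  f'(x) = -4*(x - 4)*(x + 2)/(x^2 + 8)^2; the denominator is positive wherever f is defined, so f'(x) = 0 ⇔ -4*x^2 + 8*x + 32 = 0.
  Factor: -4*x^2 + 8*x + 32 = -4*(x - 4)*(x + 2) = 0.
  ⇒ x = -2, 4

f''(x) = 8*(x^3 - 3*x^2 - 24*x + 8)/(x^6 + 24*x^4 + 192*x^2 + 512)
Second-derivative test at each critical point:
  f''(-2) = 1/6 > 0 → local minimum
  f''(4) = -1/24 < 0 → local maximum

Critical points: x = -2 (local minimum); x = 4 (local maximum)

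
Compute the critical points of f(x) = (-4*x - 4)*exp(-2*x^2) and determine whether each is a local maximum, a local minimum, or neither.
f'(x) = 4*(4*x*(x + 1) - 1)*exp(-2*x^2)

Solve f'(x) = 0:
  f'(x) = (16*x^2 + 16*x - 4)·exp(-2*x^2) and exp(-2*x^2) > 0 for every x, so f'(x) = 0 ⇔ 16*x^2 + 16*x - 4 = 0.
  Factor: 16*x^2 + 16*x - 4 = 4*(4*x^2 + 4*x - 1); 4*x^2 + 4*x - 1 = 0 has no rational roots; quadratic formula: x = (-4 ± √32)/8.
  ⇒ x = -sqrt(2)/2 - 1/2 ≈ -1.2071, -1/2 + sqrt(2)/2 ≈ 0.2071

f''(x) = 16*(-4*x^2*(x + 1) + 3*x + 1)*exp(-2*x^2)
Second-derivative test at each critical point:
  f''(-1.2071) = -1.2275 < 0 → local maximum
  f''(0.2071) = 20.7672 > 0 → local minimum

Critical points: x = -sqrt(2)/2 - 1/2 ≈ -1.2071 (local maximum); x = -1/2 + sqrt(2)/2 ≈ 0.2071 (local minimum)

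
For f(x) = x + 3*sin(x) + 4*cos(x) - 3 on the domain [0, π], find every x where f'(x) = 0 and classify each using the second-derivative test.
f'(x) = -4*sin(x) + 3*cos(x) + 1

Solve f'(x) = 0 on [0, π]:
  f'(x) = 0 ⇔ -4*sin(x) + 3*cos(x) = -1. Write the left side as R·cos(x + φ) with R = √(3² + 4²) = 5, cos φ = 3/5, sin φ = 4/5; then cos(x + φ) = -1/5. Solve for x and keep the solutions lying in [0, π].
  ⇒ x = atan((4 + 6*sqrt(6))/(-3 + 8*sqrt(6))) ≈ 0.8449

f''(x) = -3*sin(x) - 4*cos(x)
Second-derivative test at each critical point:
  f''(0.8449) = -4.8990 < 0 → local maximum

Critical points: x = atan((4 + 6*sqrt(6))/(-3 + 8*sqrt(6))) ≈ 0.8449 (local maximum)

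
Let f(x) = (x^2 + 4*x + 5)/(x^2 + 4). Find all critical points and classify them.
f'(x) = 2*(-2*x^2 - x + 8)/(x^4 + 8*x^2 + 16)

Solve f'(x) = 0:
  f'(x) = -2*(2*x^2 + x - 8)/(x^2 + 4)^2; the denominator is positive wherever f is defined, so f'(x) = 0 ⇔ -4*x^2 - 2*x + 16 = 0.
  Factor: -4*x^2 - 2*x + 16 = -2*(2*x^2 + x - 8); 2*x^2 + x - 8 = 0 has no rational roots; quadratic formula: x = (-1 ± √65)/4.
  ⇒ x = -sqrt(65)/4 - 1/4 ≈ -2.2656, -1/4 + sqrt(65)/4 ≈ 1.7656

f''(x) = 2*(4*x^3 + 3*x^2 - 48*x - 4)/(x^6 + 12*x^4 + 48*x^2 + 64)
Second-derivative test at each critical point:
  f''(-2.2656) = 0.1933 > 0 → local minimum
  f''(1.7656) = -0.3183 < 0 → local maximum

Critical points: x = -sqrt(65)/4 - 1/4 ≈ -2.2656 (local minimum); x = -1/4 + sqrt(65)/4 ≈ 1.7656 (local maximum)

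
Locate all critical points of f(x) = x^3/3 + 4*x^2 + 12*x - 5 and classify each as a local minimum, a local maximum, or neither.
f'(x) = x^2 + 8*x + 12

Solve f'(x) = 0:
  Factor: x^2 + 8*x + 12 = (x + 2)*(x + 6) = 0.
  ⇒ x = -6, -2

f''(x) = 2*x + 8
Second-derivative test at each critical point:
  f''(-6) = -4 < 0 → local maximum
  f''(-2) = 4 > 0 → local minimum

Critical points: x = -6 (local maximum); x = -2 (local minimum)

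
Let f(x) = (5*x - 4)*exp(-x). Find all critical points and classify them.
f'(x) = (9 - 5*x)*exp(-x)

Solve f'(x) = 0:
  f'(x) = (9 - 5*x)·exp(-x) and exp(-x) > 0 for every x, so f'(x) = 0 ⇔ 9 - 5*x = 0.
  9 - 5*x = 0.
  ⇒ x = 9/5

f''(x) = (5*x - 14)*exp(-x)
Second-derivative test at each critical point:
  f''(9/5) = -0.8265 < 0 → local maximum

Critical points: x = 9/5 (local maximum)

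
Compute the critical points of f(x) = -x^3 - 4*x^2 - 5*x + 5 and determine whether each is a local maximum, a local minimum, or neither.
f'(x) = -3*x^2 - 8*x - 5

Solve f'(x) = 0:
  Factor: -3*x^2 - 8*x - 5 = -(x + 1)*(3*x + 5) = 0.
  ⇒ x = -5/3, -1

f''(x) = -6*x - 8
Second-derivative test at each critical point:
  f''(-5/3) = 2 > 0 → local minimum
  f''(-1) = -2 < 0 → local maximum

Critical points: x = -5/3 (local minimum); x = -1 (local maximum)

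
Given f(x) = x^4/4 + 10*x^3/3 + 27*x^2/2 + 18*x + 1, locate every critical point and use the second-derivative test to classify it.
f'(x) = x^3 + 10*x^2 + 27*x + 18

Solve f'(x) = 0:
  Factor: x^3 + 10*x^2 + 27*x + 18 = (x + 1)*(x + 3)*(x + 6) = 0.
  ⇒ x = -6, -3, -1

f''(x) = 3*x^2 + 20*x + 27
Second-derivative test at each critical point:
  f''(-6) = 15 > 0 → local minimum
  f''(-3) = -6 < 0 → local maximum
  f''(-1) = 10 > 0 → local minimum

Critical points: x = -6 (local minimum); x = -3 (local maximum); x = -1 (local minimum)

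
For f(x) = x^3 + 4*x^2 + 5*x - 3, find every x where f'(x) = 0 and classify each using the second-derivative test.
f'(x) = 3*x^2 + 8*x + 5

Solve f'(x) = 0:
  Factor: 3*x^2 + 8*x + 5 = (x + 1)*(3*x + 5) = 0.
  ⇒ x = -5/3, -1

f''(x) = 6*x + 8
Second-derivative test at each critical point:
  f''(-5/3) = -2 < 0 → local maximum
  f''(-1) = 2 > 0 → local minimum

Critical points: x = -5/3 (local maximum); x = -1 (local minimum)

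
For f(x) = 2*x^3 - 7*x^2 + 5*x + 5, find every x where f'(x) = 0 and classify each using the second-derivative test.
f'(x) = 6*x^2 - 14*x + 5

Solve f'(x) = 0:
  6*x^2 - 14*x + 5 = 0 has no rational roots; quadratic formula: x = (14 ± √76)/12.
  ⇒ x = 7/6 - sqrt(19)/6 ≈ 0.4402, sqrt(19)/6 + 7/6 ≈ 1.8931

f''(x) = 12*x - 14
Second-derivative test at each critical point:
  f''(0.4402) = -8.7178 < 0 → local maximum
  f''(1.8931) = 8.7178 > 0 → local minimum

Critical points: x = 7/6 - sqrt(19)/6 ≈ 0.4402 (local maximum); x = sqrt(19)/6 + 7/6 ≈ 1.8931 (local minimum)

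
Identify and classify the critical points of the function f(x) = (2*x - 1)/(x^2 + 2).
f'(x) = 2*(-x^2 + x + 2)/(x^4 + 4*x^2 + 4)

Solve f'(x) = 0:
  f'(x) = -2*(x - 2)*(x + 1)/(x^2 + 2)^2; the denominator is positive wherever f is defined, so f'(x) = 0 ⇔ -2*x^2 + 2*x + 4 = 0.
  Factor: -2*x^2 + 2*x + 4 = -2*(x - 2)*(x + 1) = 0.
  ⇒ x = -1, 2

f''(x) = 2*(4*x^2*(2*x - 1) + (1 - 6*x)*(x^2 + 2))/(x^2 + 2)^3
Second-derivative test at each critical point:
  f''(-1) = 2/3 > 0 → local minimum
  f''(2) = -1/6 < 0 → local maximum

Critical points: x = -1 (local minimum); x = 2 (local maximum)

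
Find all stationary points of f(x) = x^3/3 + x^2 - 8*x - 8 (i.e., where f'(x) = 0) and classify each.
f'(x) = x^2 + 2*x - 8

Solve f'(x) = 0:
  Factor: x^2 + 2*x - 8 = (x - 2)*(x + 4) = 0.
  ⇒ x = -4, 2

f''(x) = 2*x + 2
Second-derivative test at each critical point:
  f''(-4) = -6 < 0 → local maximum
  f''(2) = 6 > 0 → local minimum

Critical points: x = -4 (local maximum); x = 2 (local minimum)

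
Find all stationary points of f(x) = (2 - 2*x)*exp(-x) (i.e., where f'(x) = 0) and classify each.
f'(x) = 2*(x - 2)*exp(-x)

Solve f'(x) = 0:
  f'(x) = (2*x - 4)·exp(-x) and exp(-x) > 0 for every x, so f'(x) = 0 ⇔ 2*x - 4 = 0.
  Factor: 2*x - 4 = 2*(x - 2) = 0.
  ⇒ x = 2

f''(x) = 2*(3 - x)*exp(-x)
Second-derivative test at each critical point:
  f''(2) = 0.2707 > 0 → local minimum

Critical points: x = 2 (local minimum)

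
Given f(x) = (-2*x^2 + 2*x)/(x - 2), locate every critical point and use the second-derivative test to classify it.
f'(x) = 2*(-x^2 + 4*x - 2)/(x^2 - 4*x + 4)

Solve f'(x) = 0:
  f'(x) = -2*(x^2 - 4*x + 2)/(x - 2)^2; the denominator is positive wherever f is defined, so f'(x) = 0 ⇔ -2*x^2 + 8*x - 4 = 0.
  Factor: -2*x^2 + 8*x - 4 = -2*(x^2 - 4*x + 2); x^2 - 4*x + 2 = 0 has no rational roots; quadratic formula: x = (4 ± √8)/2.
  ⇒ x = 2 - sqrt(2) ≈ 0.5858, sqrt(2) + 2 ≈ 3.4142

f''(x) = -8/(x^3 - 6*x^2 + 12*x - 8)
Second-derivative test at each critical point:
  f''(0.5858) = 2.8284 > 0 → local minimum
  f''(3.4142) = -2.8284 < 0 → local maximum

Critical points: x = 2 - sqrt(2) ≈ 0.5858 (local minimum); x = sqrt(2) + 2 ≈ 3.4142 (local maximum)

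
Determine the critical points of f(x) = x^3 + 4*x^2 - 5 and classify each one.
f'(x) = x*(3*x + 8)

Solve f'(x) = 0:
  Factor: 3*x^2 + 8*x = x*(3*x + 8) = 0.
  ⇒ x = -8/3, 0

f''(x) = 6*x + 8
Second-derivative test at each critical point:
  f''(-8/3) = -8 < 0 → local maximum
  f''(0) = 8 > 0 → local minimum

Critical points: x = -8/3 (local maximum); x = 0 (local minimum)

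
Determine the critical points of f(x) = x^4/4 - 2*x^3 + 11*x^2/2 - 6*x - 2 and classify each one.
f'(x) = x^3 - 6*x^2 + 11*x - 6

Solve f'(x) = 0:
  Factor: x^3 - 6*x^2 + 11*x - 6 = (x - 3)*(x - 2)*(x - 1) = 0.
  ⇒ x = 1, 2, 3

f''(x) = 3*x^2 - 12*x + 11
Second-derivative test at each critical point:
  f''(1) = 2 > 0 → local minimum
  f''(2) = -1 < 0 → local maximum
  f''(3) = 2 > 0 → local minimum

Critical points: x = 1 (local minimum); x = 2 (local maximum); x = 3 (local minimum)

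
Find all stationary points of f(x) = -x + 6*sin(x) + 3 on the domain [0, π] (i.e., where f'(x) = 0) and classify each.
f'(x) = 6*cos(x) - 1

Solve f'(x) = 0 on [0, π]:
  f'(x) = 0 ⇔ cos(x) = 1/6, i.e. x = ±arccos(1/6) + 2nπ; keep the solutions lying in [0, π].
  ⇒ x = acos(1/6) ≈ 1.4033

f''(x) = -6*sin(x)
Second-derivative test at each critical point:
  f''(1.4033) = -5.9161 < 0 → local maximum

Critical points: x = acos(1/6) ≈ 1.4033 (local maximum)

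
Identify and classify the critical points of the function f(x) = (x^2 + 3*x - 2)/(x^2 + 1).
f'(x) = 3*(-x^2 + 2*x + 1)/(x^4 + 2*x^2 + 1)

Solve f'(x) = 0:
  f'(x) = -3*(x^2 - 2*x - 1)/(x^2 + 1)^2; the denominator is positive wherever f is defined, so f'(x) = 0 ⇔ -3*x^2 + 6*x + 3 = 0.
  Factor: -3*x^2 + 6*x + 3 = -3*(x^2 - 2*x - 1); x^2 - 2*x - 1 = 0 has no rational roots; quadratic formula: x = (2 ± √8)/2.
  ⇒ x = 1 - sqrt(2) ≈ -0.4142, 1 + sqrt(2) ≈ 2.4142

f''(x) = 6*(x^3 - 3*x^2 - 3*x + 1)/(x^6 + 3*x^4 + 3*x^2 + 1)
Second-derivative test at each critical point:
  f''(-0.4142) = 6.1820 > 0 → local minimum
  f''(2.4142) = -0.1820 < 0 → local maximum

Critical points: x = 1 - sqrt(2) ≈ -0.4142 (local minimum); x = 1 + sqrt(2) ≈ 2.4142 (local maximum)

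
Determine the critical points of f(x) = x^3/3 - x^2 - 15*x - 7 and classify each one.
f'(x) = x^2 - 2*x - 15

Solve f'(x) = 0:
  Factor: x^2 - 2*x - 15 = (x - 5)*(x + 3) = 0.
  ⇒ x = -3, 5

f''(x) = 2*x - 2
Second-derivative test at each critical point:
  f''(-3) = -8 < 0 → local maximum
  f''(5) = 8 > 0 → local minimum

Critical points: x = -3 (local maximum); x = 5 (local minimum)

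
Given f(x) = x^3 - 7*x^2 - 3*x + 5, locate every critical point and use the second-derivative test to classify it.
f'(x) = 3*x^2 - 14*x - 3

Solve f'(x) = 0:
  3*x^2 - 14*x - 3 = 0 has no rational roots; quadratic formula: x = (14 ± √232)/6.
  ⇒ x = 7/3 - sqrt(58)/3 ≈ -0.2053, 7/3 + sqrt(58)/3 ≈ 4.8719

f''(x) = 6*x - 14
Second-derivative test at each critical point:
  f''(-0.2053) = -15.2315 < 0 → local maximum
  f''(4.8719) = 15.2315 > 0 → local minimum

Critical points: x = 7/3 - sqrt(58)/3 ≈ -0.2053 (local maximum); x = 7/3 + sqrt(58)/3 ≈ 4.8719 (local minimum)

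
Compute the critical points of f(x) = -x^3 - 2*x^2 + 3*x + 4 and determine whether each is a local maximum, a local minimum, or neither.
f'(x) = -3*x^2 - 4*x + 3

Solve f'(x) = 0:
  3*x^2 + 4*x - 3 = 0 has no rational roots; quadratic formula: x = (-4 ± √52)/6.
  ⇒ x = -sqrt(13)/3 - 2/3 ≈ -1.8685, -2/3 + sqrt(13)/3 ≈ 0.5352

f''(x) = -6*x - 4
Second-derivative test at each critical point:
  f''(-1.8685) = 7.2111 > 0 → local minimum
  f''(0.5352) = -7.2111 < 0 → local maximum

Critical points: x = -sqrt(13)/3 - 2/3 ≈ -1.8685 (local minimum); x = -2/3 + sqrt(13)/3 ≈ 0.5352 (local maximum)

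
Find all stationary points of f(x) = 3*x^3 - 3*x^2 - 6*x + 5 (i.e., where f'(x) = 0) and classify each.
f'(x) = 9*x^2 - 6*x - 6

Solve f'(x) = 0:
  Factor: 9*x^2 - 6*x - 6 = 3*(3*x^2 - 2*x - 2); 3*x^2 - 2*x - 2 = 0 has no rational roots; quadratic formula: x = (2 ± √28)/6.
  ⇒ x = 1/3 - sqrt(7)/3 ≈ -0.5486, 1/3 + sqrt(7)/3 ≈ 1.2153

f''(x) = 18*x - 6
Second-derivative test at each critical point:
  f''(-0.5486) = -15.8745 < 0 → local maximum
  f''(1.2153) = 15.8745 > 0 → local minimum

Critical points: x = 1/3 - sqrt(7)/3 ≈ -0.5486 (local maximum); x = 1/3 + sqrt(7)/3 ≈ 1.2153 (local minimum)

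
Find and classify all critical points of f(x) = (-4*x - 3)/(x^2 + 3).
f'(x) = 2*(2*x^2 + 3*x - 6)/(x^4 + 6*x^2 + 9)

Solve f'(x) = 0:
  f'(x) = 2*(2*x^2 + 3*x - 6)/(x^2 + 3)^2; the denominator is positive wherever f is defined, so f'(x) = 0 ⇔ 4*x^2 + 6*x - 12 = 0.
  Factor: 4*x^2 + 6*x - 12 = 2*(2*x^2 + 3*x - 6); 2*x^2 + 3*x - 6 = 0 has no rational roots; quadratic formula: x = (-3 ± √57)/4.
  ⇒ x = -sqrt(57)/4 - 3/4 ≈ -2.6375, -3/4 + sqrt(57)/4 ≈ 1.1375

f''(x) = 2*(-4*x^2*(4*x + 3) + 3*(4*x + 1)*(x^2 + 3))/(x^2 + 3)^3
Second-derivative test at each critical point:
  f''(-2.6375) = -0.1523 < 0 → local maximum
  f''(1.1375) = 0.8190 > 0 → local minimum

Critical points: x = -sqrt(57)/4 - 3/4 ≈ -2.6375 (local maximum); x = -3/4 + sqrt(57)/4 ≈ 1.1375 (local minimum)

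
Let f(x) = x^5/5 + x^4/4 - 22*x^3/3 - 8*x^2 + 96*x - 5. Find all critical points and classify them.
f'(x) = x^4 + x^3 - 22*x^2 - 16*x + 96

Solve f'(x) = 0:
  Factor: x^4 + x^3 - 22*x^2 - 16*x + 96 = (x - 4)*(x - 2)*(x + 3)*(x + 4) = 0.
  ⇒ x = -4, -3, 2, 4

f''(x) = 4*x^3 + 3*x^2 - 44*x - 16
Second-derivative test at each critical point:
  f''(-4) = -48 < 0 → local maximum
  f''(-3) = 35 > 0 → local minimum
  f''(2) = -60 < 0 → local maximum
  f''(4) = 112 > 0 → local minimum

Critical points: x = -4 (local maximum); x = -3 (local minimum); x = 2 (local maximum); x = 4 (local minimum)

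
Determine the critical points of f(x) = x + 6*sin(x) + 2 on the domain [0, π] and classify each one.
f'(x) = 6*cos(x) + 1

Solve f'(x) = 0 on [0, π]:
  f'(x) = 0 ⇔ cos(x) = -1/6, i.e. x = ±arccos(-1/6) + 2nπ; keep the solutions lying in [0, π].
  ⇒ x = acos(-1/6) ≈ 1.7382

f''(x) = -6*sin(x)
Second-derivative test at each critical point:
  f''(1.7382) = -5.9161 < 0 → local maximum

Critical points: x = acos(-1/6) ≈ 1.7382 (local maximum)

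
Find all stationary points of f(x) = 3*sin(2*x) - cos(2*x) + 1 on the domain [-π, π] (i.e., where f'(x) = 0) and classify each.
f'(x) = 2*sin(2*x) + 6*cos(2*x)

Solve f'(x) = 0 on [-π, π]:
  f'(x) = 0 ⇔ 3*cos(2*x) = -sin(2*x) ⇔ tan(2*x) = -3, i.e. 2*x = arctan(-3) + nπ; keep the solutions lying in [-π, π].
  ⇒ x = -pi/2 - atan(3)/2 ≈ -2.1953, -atan(3)/2 ≈ -0.6245, -atan(3)/2 + pi/2 ≈ 0.9463, pi - atan(3)/2 ≈ 2.5171

f''(x) = -12*sin(2*x) + 4*cos(2*x)
Second-derivative test at each critical point:
  f''(-2.1953) = -12.6491 < 0 → local maximum
  f''(-0.6245) = 12.6491 > 0 → local minimum
  f''(0.9463) = -12.6491 < 0 → local maximum
  f''(2.5171) = 12.6491 > 0 → local minimum

Critical points: x = -pi/2 - atan(3)/2 ≈ -2.1953 (local maximum); x = -atan(3)/2 ≈ -0.6245 (local minimum); x = -atan(3)/2 + pi/2 ≈ 0.9463 (local maximum); x = pi - atan(3)/2 ≈ 2.5171 (local minimum)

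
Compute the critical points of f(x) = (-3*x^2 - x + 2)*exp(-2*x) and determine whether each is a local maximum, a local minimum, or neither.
f'(x) = (6*x^2 - 4*x - 5)*exp(-2*x)

Solve f'(x) = 0:
  f'(x) = (6*x^2 - 4*x - 5)·exp(-2*x) and exp(-2*x) > 0 for every x, so f'(x) = 0 ⇔ 6*x^2 - 4*x - 5 = 0.
  6*x^2 - 4*x - 5 = 0 has no rational roots; quadratic formula: x = (4 ± √136)/12.
  ⇒ x = 1/3 - sqrt(34)/6 ≈ -0.6385, 1/3 + sqrt(34)/6 ≈ 1.3052

f''(x) = 2*(-6*x^2 + 10*x + 3)*exp(-2*x)
Second-derivative test at each critical point:
  f''(-0.6385) = -41.8174 < 0 → local maximum
  f''(1.3052) = 0.8573 > 0 → local minimum

Critical points: x = 1/3 - sqrt(34)/6 ≈ -0.6385 (local maximum); x = 1/3 + sqrt(34)/6 ≈ 1.3052 (local minimum)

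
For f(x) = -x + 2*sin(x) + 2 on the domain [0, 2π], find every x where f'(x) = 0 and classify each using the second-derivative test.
f'(x) = 2*cos(x) - 1

Solve f'(x) = 0 on [0, 2π]:
  f'(x) = 0 ⇔ cos(x) = 1/2, i.e. x = ±arccos(1/2) + 2nπ; keep the solutions lying in [0, 2π].
  ⇒ x = pi/3 ≈ 1.0472, 5*pi/3 ≈ 5.2360

f''(x) = -2*sin(x)
Second-derivative test at each critical point:
  f''(1.0472) = -1.7321 < 0 → local maximum
  f''(5.2360) = 1.7321 > 0 → local minimum

Critical points: x = pi/3 ≈ 1.0472 (local maximum); x = 5*pi/3 ≈ 5.2360 (local minimum)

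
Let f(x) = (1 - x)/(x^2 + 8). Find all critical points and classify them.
f'(x) = (-x^2 + 2*x*(x - 1) - 8)/(x^2 + 8)^2

Solve f'(x) = 0:
  f'(x) = (x - 4)*(x + 2)/(x^2 + 8)^2; the denominator is positive wherever f is defined, so f'(x) = 0 ⇔ x^2 - 2*x - 8 = 0.
  Factor: x^2 - 2*x - 8 = (x - 4)*(x + 2) = 0.
  ⇒ x = -2, 4

f''(x) = 2*(4*x^2*(1 - x) + (3*x - 1)*(x^2 + 8))/(x^2 + 8)^3
Second-derivative test at each critical point:
  f''(-2) = -1/24 < 0 → local maximum
  f''(4) = 1/96 > 0 → local minimum

Critical points: x = -2 (local maximum); x = 4 (local minimum)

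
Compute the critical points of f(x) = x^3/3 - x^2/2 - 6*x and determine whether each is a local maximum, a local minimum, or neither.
f'(x) = x^2 - x - 6

Solve f'(x) = 0:
  Factor: x^2 - x - 6 = (x - 3)*(x + 2) = 0.
  ⇒ x = -2, 3

f''(x) = 2*x - 1
Second-derivative test at each critical point:
  f''(-2) = -5 < 0 → local maximum
  f''(3) = 5 > 0 → local minimum

Critical points: x = -2 (local maximum); x = 3 (local minimum)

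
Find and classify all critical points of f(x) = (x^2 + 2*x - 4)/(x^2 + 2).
f'(x) = 2*(-x^2 + 6*x + 2)/(x^4 + 4*x^2 + 4)

Solve f'(x) = 0:
  f'(x) = -2*(x^2 - 6*x - 2)/(x^2 + 2)^2; the denominator is positive wherever f is defined, so f'(x) = 0 ⇔ -2*x^2 + 12*x + 4 = 0.
  Factor: -2*x^2 + 12*x + 4 = -2*(x^2 - 6*x - 2); x^2 - 6*x - 2 = 0 has no rational roots; quadratic formula: x = (6 ± √44)/2.
  ⇒ x = 3 - sqrt(11) ≈ -0.3166, 3 + sqrt(11) ≈ 6.3166

f''(x) = 4*(x^3 - 9*x^2 - 6*x + 6)/(x^6 + 6*x^4 + 12*x^2 + 8)
Second-derivative test at each critical point:
  f''(-0.3166) = 3.0076 > 0 → local minimum
  f''(6.3166) = -0.0076 < 0 → local maximum

Critical points: x = 3 - sqrt(11) ≈ -0.3166 (local minimum); x = 3 + sqrt(11) ≈ 6.3166 (local maximum)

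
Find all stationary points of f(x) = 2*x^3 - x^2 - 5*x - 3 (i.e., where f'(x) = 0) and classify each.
f'(x) = 6*x^2 - 2*x - 5

Solve f'(x) = 0:
  6*x^2 - 2*x - 5 = 0 has no rational roots; quadratic formula: x = (2 ± √124)/12.
  ⇒ x = 1/6 - sqrt(31)/6 ≈ -0.7613, 1/6 + sqrt(31)/6 ≈ 1.0946

f''(x) = 12*x - 2
Second-derivative test at each critical point:
  f''(-0.7613) = -11.1355 < 0 → local maximum
  f''(1.0946) = 11.1355 > 0 → local minimum

Critical points: x = 1/6 - sqrt(31)/6 ≈ -0.7613 (local maximum); x = 1/6 + sqrt(31)/6 ≈ 1.0946 (local minimum)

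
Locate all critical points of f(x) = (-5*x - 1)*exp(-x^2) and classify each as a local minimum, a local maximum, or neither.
f'(x) = (2*x*(5*x + 1) - 5)*exp(-x^2)

Solve f'(x) = 0:
  f'(x) = (10*x^2 + 2*x - 5)·exp(-x^2) and exp(-x^2) > 0 for every x, so f'(x) = 0 ⇔ 10*x^2 + 2*x - 5 = 0.
  10*x^2 + 2*x - 5 = 0 has no rational roots; quadratic formula: x = (-2 ± √204)/20.
  ⇒ x = -sqrt(51)/10 - 1/10 ≈ -0.8141, -1/10 + sqrt(51)/10 ≈ 0.6141

f''(x) = 2*(-10*x^3 - 2*x^2 + 15*x + 1)*exp(-x^2)
Second-derivative test at each critical point:
  f''(-0.8141) = -7.3613 < 0 → local maximum
  f''(0.6141) = 9.7952 > 0 → local minimum

Critical points: x = -sqrt(51)/10 - 1/10 ≈ -0.8141 (local maximum); x = -1/10 + sqrt(51)/10 ≈ 0.6141 (local minimum)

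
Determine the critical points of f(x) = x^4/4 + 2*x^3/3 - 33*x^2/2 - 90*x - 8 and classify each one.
f'(x) = x^3 + 2*x^2 - 33*x - 90

Solve f'(x) = 0:
  Factor: x^3 + 2*x^2 - 33*x - 90 = (x - 6)*(x + 3)*(x + 5) = 0.
  ⇒ x = -5, -3, 6

f''(x) = 3*x^2 + 4*x - 33
Second-derivative test at each critical point:
  f''(-5) = 22 > 0 → local minimum
  f''(-3) = -18 < 0 → local maximum
  f''(6) = 99 > 0 → local minimum

Critical points: x = -5 (local minimum); x = -3 (local maximum); x = 6 (local minimum)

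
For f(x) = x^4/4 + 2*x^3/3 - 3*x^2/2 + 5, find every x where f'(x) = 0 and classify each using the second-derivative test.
f'(x) = x*(x^2 + 2*x - 3)

Solve f'(x) = 0:
  Factor: x^3 + 2*x^2 - 3*x = x*(x - 1)*(x + 3) = 0.
  ⇒ x = -3, 0, 1

f''(x) = 3*x^2 + 4*x - 3
Second-derivative test at each critical point:
  f''(-3) = 12 > 0 → local minimum
  f''(0) = -3 < 0 → local maximum
  f''(1) = 4 > 0 → local minimum

Critical points: x = -3 (local minimum); x = 0 (local maximum); x = 1 (local minimum)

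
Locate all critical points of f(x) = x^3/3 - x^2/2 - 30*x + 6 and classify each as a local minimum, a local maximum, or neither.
f'(x) = x^2 - x - 30

Solve f'(x) = 0:
  Factor: x^2 - x - 30 = (x - 6)*(x + 5) = 0.
  ⇒ x = -5, 6

f''(x) = 2*x - 1
Second-derivative test at each critical point:
  f''(-5) = -11 < 0 → local maximum
  f''(6) = 11 > 0 → local minimum

Critical points: x = -5 (local maximum); x = 6 (local minimum)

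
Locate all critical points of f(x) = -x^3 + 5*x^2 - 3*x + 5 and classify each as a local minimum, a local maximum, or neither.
f'(x) = -3*x^2 + 10*x - 3

Solve f'(x) = 0:
  Factor: -3*x^2 + 10*x - 3 = -(x - 3)*(3*x - 1) = 0.
  ⇒ x = 1/3, 3

f''(x) = 10 - 6*x
Second-derivative test at each critical point:
  f''(1/3) = 8 > 0 → local minimum
  f''(3) = -8 < 0 → local maximum

Critical points: x = 1/3 (local minimum); x = 3 (local maximum)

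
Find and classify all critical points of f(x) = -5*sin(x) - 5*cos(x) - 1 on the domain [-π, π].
f'(x) = -5*sqrt(2)*cos(x + pi/4)

Solve f'(x) = 0 on [-π, π]:
  f'(x) = 0 ⇔ -5*cos(x) = -5*sin(x) ⇔ tan(x) = 1, i.e. x = arctan(1) + nπ; keep the solutions lying in [-π, π].
  ⇒ x = -3*pi/4 ≈ -2.3562, pi/4 ≈ 0.7854

f''(x) = 5*sqrt(2)*sin(x + pi/4)
Second-derivative test at each critical point:
  f''(-2.3562) = -7.0711 < 0 → local maximum
  f''(0.7854) = 7.0711 > 0 → local minimum

Critical points: x = -3*pi/4 ≈ -2.3562 (local maximum); x = pi/4 ≈ 0.7854 (local minimum)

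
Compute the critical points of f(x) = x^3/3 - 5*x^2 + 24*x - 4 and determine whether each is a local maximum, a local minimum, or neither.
f'(x) = x^2 - 10*x + 24

Solve f'(x) = 0:
  Factor: x^2 - 10*x + 24 = (x - 6)*(x - 4) = 0.
  ⇒ x = 4, 6

f''(x) = 2*x - 10
Second-derivative test at each critical point:
  f''(4) = -2 < 0 → local maximum
  f''(6) = 2 > 0 → local minimum

Critical points: x = 4 (local maximum); x = 6 (local minimum)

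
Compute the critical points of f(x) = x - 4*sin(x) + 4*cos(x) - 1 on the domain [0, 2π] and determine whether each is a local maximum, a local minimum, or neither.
f'(x) = -4*sqrt(2)*sin(x + pi/4) + 1

Solve f'(x) = 0 on [0, 2π]:
  f'(x) = 0 ⇔ -4*sin(x) - 4*cos(x) = -1. Write the left side as R·cos(x + φ) with R = √((-4)² + 4²) = 4*sqrt(2), cos φ = -sqrt(2)/2, sin φ = sqrt(2)/2; then cos(x + φ) = -sqrt(2)/8. Solve for x and keep the solutions lying in [0, 2π].
  ⇒ x = atan((1 + sqrt(31))/(1 - sqrt(31))) + pi ≈ 2.1785, atan((1 - sqrt(31))/(1 + sqrt(31))) + 2*pi ≈ 5.6755

f''(x) = -4*sqrt(2)*cos(x + pi/4)
Second-derivative test at each critical point:
  f''(2.1785) = 5.5678 > 0 → local minimum
  f''(5.6755) = -5.5678 < 0 → local maximum

Critical points: x = atan((1 + sqrt(31))/(1 - sqrt(31))) + pi ≈ 2.1785 (local minimum); x = atan((1 - sqrt(31))/(1 + sqrt(31))) + 2*pi ≈ 5.6755 (local maximum)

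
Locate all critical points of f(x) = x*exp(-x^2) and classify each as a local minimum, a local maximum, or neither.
f'(x) = (1 - 2*x^2)*exp(-x^2)

Solve f'(x) = 0:
  f'(x) = (1 - 2*x^2)·exp(-x^2) and exp(-x^2) > 0 for every x, so f'(x) = 0 ⇔ 1 - 2*x^2 = 0.
  2*x^2 - 1 = 0 has no rational roots; quadratic formula: x = (0 ± √8)/4.
  ⇒ x = -sqrt(2)/2 ≈ -0.7071, sqrt(2)/2 ≈ 0.7071

f''(x) = (4*x^3 - 6*x)*exp(-x^2)
Second-derivative test at each critical point:
  f''(-0.7071) = 1.7155 > 0 → local minimum
  f''(0.7071) = -1.7155 < 0 → local maximum

Critical points: x = -sqrt(2)/2 ≈ -0.7071 (local minimum); x = sqrt(2)/2 ≈ 0.7071 (local maximum)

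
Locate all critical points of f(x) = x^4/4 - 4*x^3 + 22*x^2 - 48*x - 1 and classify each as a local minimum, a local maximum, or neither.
f'(x) = x^3 - 12*x^2 + 44*x - 48

Solve f'(x) = 0:
  Factor: x^3 - 12*x^2 + 44*x - 48 = (x - 6)*(x - 4)*(x - 2) = 0.
  ⇒ x = 2, 4, 6

f''(x) = 3*x^2 - 24*x + 44
Second-derivative test at each critical point:
  f''(2) = 8 > 0 → local minimum
  f''(4) = -4 < 0 → local maximum
  f''(6) = 8 > 0 → local minimum

Critical points: x = 2 (local minimum); x = 4 (local maximum); x = 6 (local minimum)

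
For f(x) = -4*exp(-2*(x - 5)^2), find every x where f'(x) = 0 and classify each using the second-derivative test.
f'(x) = 16*(x - 5)*exp(-2*(x - 5)^2)

Solve f'(x) = 0:
  f'(x) = (16*x - 80)·exp(-2*(x - 5)^2) and exp(-2*(x - 5)^2) > 0 for every x, so f'(x) = 0 ⇔ 16*x - 80 = 0.
  Factor: 16*x - 80 = 16*(x - 5) = 0.
  ⇒ x = 5

f''(x) = 16*(1 - 4*(x - 5)^2)*exp(-2*(x - 5)^2)
Second-derivative test at each critical point:
  f''(5) = 16 > 0 → local minimum

Critical points: x = 5 (local minimum)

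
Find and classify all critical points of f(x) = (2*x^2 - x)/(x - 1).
f'(x) = (2*x^2 - 4*x + 1)/(x^2 - 2*x + 1)

Solve f'(x) = 0:
  f'(x) = (2*x^2 - 4*x + 1)/(x - 1)^2; the denominator is positive wherever f is defined, so f'(x) = 0 ⇔ 2*x^2 - 4*x + 1 = 0.
  2*x^2 - 4*x + 1 = 0 has no rational roots; quadratic formula: x = (4 ± √8)/4.
  ⇒ x = 1 - sqrt(2)/2 ≈ 0.2929, sqrt(2)/2 + 1 ≈ 1.7071

f''(x) = 2/(x^3 - 3*x^2 + 3*x - 1)
Second-derivative test at each critical point:
  f''(0.2929) = -5.6569 < 0 → local maximum
  f''(1.7071) = 5.6569 > 0 → local minimum

Critical points: x = 1 - sqrt(2)/2 ≈ 0.2929 (local maximum); x = sqrt(2)/2 + 1 ≈ 1.7071 (local minimum)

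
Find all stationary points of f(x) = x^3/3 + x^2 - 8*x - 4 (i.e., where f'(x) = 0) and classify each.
f'(x) = x^2 + 2*x - 8

Solve f'(x) = 0:
  Factor: x^2 + 2*x - 8 = (x - 2)*(x + 4) = 0.
  ⇒ x = -4, 2

f''(x) = 2*x + 2
Second-derivative test at each critical point:
  f''(-4) = -6 < 0 → local maximum
  f''(2) = 6 > 0 → local minimum

Critical points: x = -4 (local maximum); x = 2 (local minimum)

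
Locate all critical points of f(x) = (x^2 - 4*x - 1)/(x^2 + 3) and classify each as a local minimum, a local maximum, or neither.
f'(x) = 4*(x^2 + 2*x - 3)/(x^4 + 6*x^2 + 9)

Solve f'(x) = 0:
  f'(x) = 4*(x - 1)*(x + 3)/(x^2 + 3)^2; the denominator is positive wherever f is defined, so f'(x) = 0 ⇔ 4*x^2 + 8*x - 12 = 0.
  Factor: 4*x^2 + 8*x - 12 = 4*(x - 1)*(x + 3) = 0.
  ⇒ x = -3, 1

f''(x) = 8*(-x^3 - 3*x^2 + 9*x + 3)/(x^6 + 9*x^4 + 27*x^2 + 27)
Second-derivative test at each critical point:
  f''(-3) = -1/9 < 0 → local maximum
  f''(1) = 1 > 0 → local minimum

Critical points: x = -3 (local maximum); x = 1 (local minimum)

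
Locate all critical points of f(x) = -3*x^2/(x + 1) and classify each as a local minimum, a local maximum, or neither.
f'(x) = 3*x*(-x - 2)/(x + 1)^2

Solve f'(x) = 0:
  f'(x) = -3*x*(x + 2)/(x + 1)^2; the denominator is positive wherever f is defined, so f'(x) = 0 ⇔ -3*x^2 - 6*x = 0.
  Factor: -3*x^2 - 6*x = -3*x*(x + 2) = 0.
  ⇒ x = -2, 0

f''(x) = -6/(x^3 + 3*x^2 + 3*x + 1)
Second-derivative test at each critical point:
  f''(-2) = 6 > 0 → local minimum
  f''(0) = -6 < 0 → local maximum

Critical points: x = -2 (local minimum); x = 0 (local maximum)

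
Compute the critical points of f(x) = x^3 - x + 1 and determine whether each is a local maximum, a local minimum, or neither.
f'(x) = 3*x^2 - 1

Solve f'(x) = 0:
  3*x^2 - 1 = 0 has no rational roots; quadratic formula: x = (0 ± √12)/6.
  ⇒ x = -sqrt(3)/3 ≈ -0.5774, sqrt(3)/3 ≈ 0.5774

f''(x) = 6*x
Second-derivative test at each critical point:
  f''(-0.5774) = -3.4641 < 0 → local maximum
  f''(0.5774) = 3.4641 > 0 → local minimum

Critical points: x = -sqrt(3)/3 ≈ -0.5774 (local maximum); x = sqrt(3)/3 ≈ 0.5774 (local minimum)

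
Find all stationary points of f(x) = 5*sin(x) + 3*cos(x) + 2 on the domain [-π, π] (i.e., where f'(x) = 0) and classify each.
f'(x) = -3*sin(x) + 5*cos(x)

Solve f'(x) = 0 on [-π, π]:
  f'(x) = 0 ⇔ 5*cos(x) = 3*sin(x) ⇔ tan(x) = 5/3, i.e. x = arctan(5/3) + nπ; keep the solutions lying in [-π, π].
  ⇒ x = -pi + atan(5/3) ≈ -2.1112, atan(5/3) ≈ 1.0304

f''(x) = -5*sin(x) - 3*cos(x)
Second-derivative test at each critical point:
  f''(-2.1112) = 5.8310 > 0 → local minimum
  f''(1.0304) = -5.8310 < 0 → local maximum

Critical points: x = -pi + atan(5/3) ≈ -2.1112 (local minimum); x = atan(5/3) ≈ 1.0304 (local maximum)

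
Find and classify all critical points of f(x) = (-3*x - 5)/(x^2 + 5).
f'(x) = (3*x^2 + 10*x - 15)/(x^4 + 10*x^2 + 25)

Solve f'(x) = 0:
  f'(x) = (3*x^2 + 10*x - 15)/(x^2 + 5)^2; the denominator is positive wherever f is defined, so f'(x) = 0 ⇔ 3*x^2 + 10*x - 15 = 0.
  3*x^2 + 10*x - 15 = 0 has no rational roots; quadratic formula: x = (-10 ± √280)/6.
  ⇒ x = -sqrt(70)/3 - 5/3 ≈ -4.4555, -5/3 + sqrt(70)/3 ≈ 1.1222

f''(x) = 2*(-4*x^2*(3*x + 5) + (9*x + 5)*(x^2 + 5))/(x^2 + 5)^3
Second-derivative test at each critical point:
  f''(-4.4555) = -0.0271 < 0 → local maximum
  f''(1.1222) = 0.4271 > 0 → local minimum

Critical points: x = -sqrt(70)/3 - 5/3 ≈ -4.4555 (local maximum); x = -5/3 + sqrt(70)/3 ≈ 1.1222 (local minimum)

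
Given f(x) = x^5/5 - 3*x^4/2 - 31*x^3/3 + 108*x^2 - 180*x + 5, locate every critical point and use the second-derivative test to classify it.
f'(x) = x^4 - 6*x^3 - 31*x^2 + 216*x - 180

Solve f'(x) = 0:
  Factor: x^4 - 6*x^3 - 31*x^2 + 216*x - 180 = (x - 6)*(x - 5)*(x - 1)*(x + 6) = 0.
  ⇒ x = -6, 1, 5, 6

f''(x) = 4*x^3 - 18*x^2 - 62*x + 216
Second-derivative test at each critical point:
  f''(-6) = -924 < 0 → local maximum
  f''(1) = 140 > 0 → local minimum
  f''(5) = -44 < 0 → local maximum
  f''(6) = 60 > 0 → local minimum

Critical points: x = -6 (local maximum); x = 1 (local minimum); x = 5 (local maximum); x = 6 (local minimum)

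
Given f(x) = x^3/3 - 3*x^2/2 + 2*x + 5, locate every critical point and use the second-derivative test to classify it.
f'(x) = x^2 - 3*x + 2

Solve f'(x) = 0:
  Factor: x^2 - 3*x + 2 = (x - 2)*(x - 1) = 0.
  ⇒ x = 1, 2

f''(x) = 2*x - 3
Second-derivative test at each critical point:
  f''(1) = -1 < 0 → local maximum
  f''(2) = 1 > 0 → local minimum

Critical points: x = 1 (local maximum); x = 2 (local minimum)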